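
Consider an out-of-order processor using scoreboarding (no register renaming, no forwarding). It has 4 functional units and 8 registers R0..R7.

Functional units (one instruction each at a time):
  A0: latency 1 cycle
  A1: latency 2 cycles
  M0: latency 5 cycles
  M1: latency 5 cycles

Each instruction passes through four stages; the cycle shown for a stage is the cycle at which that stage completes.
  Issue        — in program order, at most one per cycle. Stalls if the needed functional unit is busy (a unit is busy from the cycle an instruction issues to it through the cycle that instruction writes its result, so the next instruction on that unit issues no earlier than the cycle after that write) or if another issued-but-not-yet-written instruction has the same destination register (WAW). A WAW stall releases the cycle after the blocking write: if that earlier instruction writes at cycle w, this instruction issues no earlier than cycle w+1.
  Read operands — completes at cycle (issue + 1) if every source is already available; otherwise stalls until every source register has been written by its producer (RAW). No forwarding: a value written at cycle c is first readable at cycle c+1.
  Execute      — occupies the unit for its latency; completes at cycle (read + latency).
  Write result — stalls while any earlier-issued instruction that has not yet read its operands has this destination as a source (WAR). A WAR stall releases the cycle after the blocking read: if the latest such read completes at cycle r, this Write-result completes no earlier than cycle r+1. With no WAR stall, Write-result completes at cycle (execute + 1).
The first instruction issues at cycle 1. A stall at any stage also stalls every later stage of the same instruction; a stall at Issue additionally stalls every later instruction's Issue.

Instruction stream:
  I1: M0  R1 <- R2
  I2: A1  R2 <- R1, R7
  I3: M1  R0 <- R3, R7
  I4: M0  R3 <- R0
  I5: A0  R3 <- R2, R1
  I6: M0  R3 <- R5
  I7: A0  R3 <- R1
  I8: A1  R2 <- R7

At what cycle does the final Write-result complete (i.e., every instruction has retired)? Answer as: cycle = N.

t=1  I1→M0
t=2  I1 RO · I2→A1
t=3  I3→M1
t=4  I3 RO
t=7  I1 EX
t=8  I1 WR R1
t=9  I2 RO · I3 EX · I4→M0
t=10  I3 WR R0
t=11  I2 EX · I4 RO
t=12  I2 WR R2
t=16  I4 EX
t=17  I4 WR R3
t=18  I5→A0
t=19  I5 RO
t=20  I5 EX
t=21  I5 WR R3
t=22  I6→M0
t=23  I6 RO
t=28  I6 EX
t=29  I6 WR R3
t=30  I7→A0
t=31  I7 RO · I8→A1
t=32  I7 EX · I8 RO
t=33  I7 WR R3
t=34  I8 EX
t=35  I8 WR R2

cycle = 35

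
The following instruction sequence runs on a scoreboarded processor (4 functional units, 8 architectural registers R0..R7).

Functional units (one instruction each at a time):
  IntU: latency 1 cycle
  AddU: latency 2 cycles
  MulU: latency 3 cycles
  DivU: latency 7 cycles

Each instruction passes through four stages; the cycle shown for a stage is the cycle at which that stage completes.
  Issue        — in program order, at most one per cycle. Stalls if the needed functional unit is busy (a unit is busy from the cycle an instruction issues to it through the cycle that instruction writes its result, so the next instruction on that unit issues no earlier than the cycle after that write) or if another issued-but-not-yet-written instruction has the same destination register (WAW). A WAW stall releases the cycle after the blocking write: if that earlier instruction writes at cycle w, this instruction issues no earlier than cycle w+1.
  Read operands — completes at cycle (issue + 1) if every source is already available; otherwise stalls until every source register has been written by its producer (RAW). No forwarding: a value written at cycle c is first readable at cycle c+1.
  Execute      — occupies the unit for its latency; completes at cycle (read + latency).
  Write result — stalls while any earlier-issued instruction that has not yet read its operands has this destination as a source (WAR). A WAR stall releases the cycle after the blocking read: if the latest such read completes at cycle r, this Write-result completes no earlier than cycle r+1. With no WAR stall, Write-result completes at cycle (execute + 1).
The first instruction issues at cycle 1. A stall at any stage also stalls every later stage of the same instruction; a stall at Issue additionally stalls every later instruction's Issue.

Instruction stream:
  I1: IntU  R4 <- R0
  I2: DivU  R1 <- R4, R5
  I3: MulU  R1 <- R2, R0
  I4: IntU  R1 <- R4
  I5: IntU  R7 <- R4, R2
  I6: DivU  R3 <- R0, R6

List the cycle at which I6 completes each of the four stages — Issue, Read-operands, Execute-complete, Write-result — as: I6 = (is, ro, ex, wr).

  I1 | 1 | 2 | 3 | 4
  I2 | 2 | 5 | 12 | 13   RAW R4: wait I1 write@4
  I3 | 14 | 15 | 18 | 19   WAW R1: wait I2 write@13
  I4 | 20 | 21 | 22 | 23   WAW R1: wait I3 write@19
  I5 | 24 | 25 | 26 | 27   struct: IntU busy until I4 writes@23
  I6 | 25 | 26 | 33 | 34

I6 = (25, 26, 33, 34)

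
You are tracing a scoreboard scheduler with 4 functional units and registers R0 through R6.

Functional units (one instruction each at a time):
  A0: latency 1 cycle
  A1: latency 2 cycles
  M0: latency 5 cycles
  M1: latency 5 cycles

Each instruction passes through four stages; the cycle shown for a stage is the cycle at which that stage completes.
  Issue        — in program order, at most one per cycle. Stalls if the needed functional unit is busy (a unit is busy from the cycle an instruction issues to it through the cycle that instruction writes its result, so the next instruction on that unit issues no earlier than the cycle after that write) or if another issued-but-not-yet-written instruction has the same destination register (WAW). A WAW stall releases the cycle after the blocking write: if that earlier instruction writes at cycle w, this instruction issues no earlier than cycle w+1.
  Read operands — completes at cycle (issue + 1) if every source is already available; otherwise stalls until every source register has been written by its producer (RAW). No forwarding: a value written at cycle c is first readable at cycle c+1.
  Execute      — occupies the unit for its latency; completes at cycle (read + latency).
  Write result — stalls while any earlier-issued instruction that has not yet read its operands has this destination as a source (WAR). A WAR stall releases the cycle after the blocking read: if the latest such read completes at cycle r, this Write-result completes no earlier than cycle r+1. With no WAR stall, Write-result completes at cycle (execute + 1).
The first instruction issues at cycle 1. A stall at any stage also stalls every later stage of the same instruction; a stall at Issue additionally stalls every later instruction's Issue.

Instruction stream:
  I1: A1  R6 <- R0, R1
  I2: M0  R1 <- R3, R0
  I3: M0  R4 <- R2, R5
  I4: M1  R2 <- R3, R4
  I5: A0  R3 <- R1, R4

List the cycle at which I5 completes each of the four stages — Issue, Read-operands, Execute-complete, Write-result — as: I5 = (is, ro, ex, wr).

I5 = (12, 18, 19, 20)

c1: I1 dispatched to A1
c2: I1 operands ready | I2 dispatched to M0
c3: I2 operands ready
c4: I1 complete
c5: R6←I1
c8: I2 complete
c9: R1←I2
c10: I3 dispatched to M0
c11: I3 operands ready | I4 dispatched to M1
c12: I5 dispatched to A0
c16: I3 complete
c17: R4←I3
c18: I4 operands ready | I5 operands ready
c19: I5 complete
c20: R3←I5
c23: I4 complete
c24: R2←I4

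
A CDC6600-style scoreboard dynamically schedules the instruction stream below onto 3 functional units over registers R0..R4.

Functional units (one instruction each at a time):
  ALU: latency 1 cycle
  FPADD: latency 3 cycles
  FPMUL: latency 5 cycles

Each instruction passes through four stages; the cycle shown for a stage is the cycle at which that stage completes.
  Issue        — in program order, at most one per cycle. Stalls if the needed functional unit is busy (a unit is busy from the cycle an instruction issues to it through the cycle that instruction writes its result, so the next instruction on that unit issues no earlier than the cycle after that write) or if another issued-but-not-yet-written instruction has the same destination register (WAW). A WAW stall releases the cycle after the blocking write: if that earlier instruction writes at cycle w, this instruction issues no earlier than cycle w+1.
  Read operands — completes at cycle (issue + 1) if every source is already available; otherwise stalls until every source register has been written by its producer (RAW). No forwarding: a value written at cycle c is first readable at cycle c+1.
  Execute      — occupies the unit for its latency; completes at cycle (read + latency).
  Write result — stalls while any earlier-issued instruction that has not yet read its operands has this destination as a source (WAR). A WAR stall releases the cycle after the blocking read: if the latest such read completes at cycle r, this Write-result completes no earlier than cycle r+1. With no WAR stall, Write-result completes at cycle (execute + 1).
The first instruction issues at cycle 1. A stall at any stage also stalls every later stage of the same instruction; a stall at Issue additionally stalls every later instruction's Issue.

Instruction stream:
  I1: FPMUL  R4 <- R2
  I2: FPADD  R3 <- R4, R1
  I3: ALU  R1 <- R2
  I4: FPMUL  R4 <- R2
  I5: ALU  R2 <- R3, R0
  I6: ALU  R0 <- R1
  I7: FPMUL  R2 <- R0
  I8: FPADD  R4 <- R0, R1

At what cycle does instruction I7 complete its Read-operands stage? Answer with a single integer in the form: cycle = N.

[1] I1 issues→FPMUL
[2] I1 reads · I2 issues→FPADD
[3] I3 issues→ALU
[4] I3 reads
[5] I3 exec-done
[7] I1 exec-done
[8] I1 writes R4
[9] I2 reads · I4 issues→FPMUL
[10] I3 writes R1 · I4 reads
[11] I5 issues→ALU
[12] I2 exec-done
[13] I2 writes R3
[14] I5 reads
[15] I4 exec-done · I5 exec-done
[16] I4 writes R4 · I5 writes R2
[17] I6 issues→ALU
[18] I6 reads · I7 issues→FPMUL
[19] I6 exec-done · I8 issues→FPADD
[20] I6 writes R0
[21] I7 reads · I8 reads
[24] I8 exec-done
[25] I8 writes R4
[26] I7 exec-done
[27] I7 writes R2

cycle = 21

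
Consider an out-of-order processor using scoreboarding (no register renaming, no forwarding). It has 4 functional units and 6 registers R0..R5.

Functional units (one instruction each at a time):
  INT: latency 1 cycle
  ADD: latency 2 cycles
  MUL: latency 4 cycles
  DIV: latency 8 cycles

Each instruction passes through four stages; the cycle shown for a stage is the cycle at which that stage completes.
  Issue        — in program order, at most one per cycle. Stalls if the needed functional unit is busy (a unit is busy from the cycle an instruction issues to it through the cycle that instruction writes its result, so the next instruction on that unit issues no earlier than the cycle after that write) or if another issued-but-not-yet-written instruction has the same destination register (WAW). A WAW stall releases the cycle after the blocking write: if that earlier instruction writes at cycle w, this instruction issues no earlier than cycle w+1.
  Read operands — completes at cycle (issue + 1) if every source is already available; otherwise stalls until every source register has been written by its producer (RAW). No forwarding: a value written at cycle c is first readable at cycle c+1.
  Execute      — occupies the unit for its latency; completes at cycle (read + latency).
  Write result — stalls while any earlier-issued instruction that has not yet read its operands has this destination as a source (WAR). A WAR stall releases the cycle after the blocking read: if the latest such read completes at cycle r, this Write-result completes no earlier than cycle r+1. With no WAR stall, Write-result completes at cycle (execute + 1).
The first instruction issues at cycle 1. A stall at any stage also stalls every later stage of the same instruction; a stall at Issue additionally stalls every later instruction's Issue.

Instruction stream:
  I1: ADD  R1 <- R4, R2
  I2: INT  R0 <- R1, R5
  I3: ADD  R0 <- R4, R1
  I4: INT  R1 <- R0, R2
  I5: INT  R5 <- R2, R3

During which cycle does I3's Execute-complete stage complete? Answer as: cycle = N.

c1: I1 dispatched to ADD
c2: I1 operands ready; I2 dispatched to INT
c4: I1 complete
c5: R1←I1
c6: I2 operands ready
c7: I2 complete
c8: R0←I2
c9: I3 dispatched to ADD
c10: I3 operands ready; I4 dispatched to INT
c12: I3 complete
c13: R0←I3
c14: I4 operands ready
c15: I4 complete
c16: R1←I4
c17: I5 dispatched to INT
c18: I5 operands ready
c19: I5 complete
c20: R5←I5

cycle = 12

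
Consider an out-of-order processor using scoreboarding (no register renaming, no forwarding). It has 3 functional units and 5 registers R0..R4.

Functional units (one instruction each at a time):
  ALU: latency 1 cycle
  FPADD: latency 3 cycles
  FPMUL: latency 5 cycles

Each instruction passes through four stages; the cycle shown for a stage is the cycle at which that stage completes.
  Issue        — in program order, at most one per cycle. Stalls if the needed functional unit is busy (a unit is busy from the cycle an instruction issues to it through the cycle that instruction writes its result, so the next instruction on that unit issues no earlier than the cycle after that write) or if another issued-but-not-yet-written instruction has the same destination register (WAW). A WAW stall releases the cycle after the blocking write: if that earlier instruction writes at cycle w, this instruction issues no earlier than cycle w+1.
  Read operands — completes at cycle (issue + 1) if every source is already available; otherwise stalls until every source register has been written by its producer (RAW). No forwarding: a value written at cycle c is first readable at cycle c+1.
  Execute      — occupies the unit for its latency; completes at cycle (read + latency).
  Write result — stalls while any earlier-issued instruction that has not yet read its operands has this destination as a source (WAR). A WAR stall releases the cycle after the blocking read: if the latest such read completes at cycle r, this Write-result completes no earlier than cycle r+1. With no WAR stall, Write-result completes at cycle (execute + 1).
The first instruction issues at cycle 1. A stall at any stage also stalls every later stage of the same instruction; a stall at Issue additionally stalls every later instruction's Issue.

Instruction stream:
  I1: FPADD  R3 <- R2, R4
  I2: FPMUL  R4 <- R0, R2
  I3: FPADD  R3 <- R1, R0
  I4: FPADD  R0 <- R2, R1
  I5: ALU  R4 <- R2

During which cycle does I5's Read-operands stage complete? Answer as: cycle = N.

[1] I1 dispatched to FPADD
[2] I1 operands ready; I2 dispatched to FPMUL
[3] I2 operands ready
[5] I1 complete
[6] R3←I1
[7] I3 dispatched to FPADD
[8] I2 complete; I3 operands ready
[9] R4←I2
[11] I3 complete
[12] R3←I3
[13] I4 dispatched to FPADD
[14] I4 operands ready; I5 dispatched to ALU
[15] I5 operands ready
[16] I5 complete
[17] I4 complete; R4←I5
[18] R0←I4

cycle = 15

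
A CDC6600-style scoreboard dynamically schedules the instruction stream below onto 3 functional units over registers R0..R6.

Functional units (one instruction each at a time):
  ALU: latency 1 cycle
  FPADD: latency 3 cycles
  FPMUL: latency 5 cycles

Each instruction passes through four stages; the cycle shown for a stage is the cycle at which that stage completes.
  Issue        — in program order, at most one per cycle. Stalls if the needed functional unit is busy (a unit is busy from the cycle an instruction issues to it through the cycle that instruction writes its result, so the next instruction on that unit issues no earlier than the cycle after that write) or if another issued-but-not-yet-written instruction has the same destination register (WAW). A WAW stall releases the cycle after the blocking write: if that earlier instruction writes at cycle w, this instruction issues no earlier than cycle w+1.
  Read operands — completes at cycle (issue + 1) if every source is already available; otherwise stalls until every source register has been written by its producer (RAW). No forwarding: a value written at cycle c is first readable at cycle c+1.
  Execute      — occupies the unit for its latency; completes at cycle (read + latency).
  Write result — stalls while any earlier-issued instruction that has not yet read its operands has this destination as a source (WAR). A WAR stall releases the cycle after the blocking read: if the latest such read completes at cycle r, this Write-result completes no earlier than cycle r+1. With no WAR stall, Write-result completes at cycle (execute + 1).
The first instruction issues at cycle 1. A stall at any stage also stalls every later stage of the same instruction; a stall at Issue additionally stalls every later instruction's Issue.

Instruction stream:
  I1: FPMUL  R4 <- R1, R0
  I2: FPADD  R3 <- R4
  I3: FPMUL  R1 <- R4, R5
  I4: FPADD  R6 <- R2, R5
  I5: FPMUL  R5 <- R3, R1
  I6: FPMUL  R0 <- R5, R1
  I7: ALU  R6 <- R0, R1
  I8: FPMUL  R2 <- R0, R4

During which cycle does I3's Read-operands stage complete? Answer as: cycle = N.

[1] I1 issues→FPMUL
[2] I1 reads, I2 issues→FPADD
[7] I1 exec-done
[8] I1 writes R4
[9] I2 reads, I3 issues→FPMUL
[10] I3 reads
[12] I2 exec-done
[13] I2 writes R3
[14] I4 issues→FPADD
[15] I3 exec-done, I4 reads
[16] I3 writes R1
[17] I5 issues→FPMUL
[18] I4 exec-done, I5 reads
[19] I4 writes R6
[23] I5 exec-done
[24] I5 writes R5
[25] I6 issues→FPMUL
[26] I6 reads, I7 issues→ALU
[31] I6 exec-done
[32] I6 writes R0
[33] I7 reads, I8 issues→FPMUL
[34] I7 exec-done, I8 reads
[35] I7 writes R6
[39] I8 exec-done
[40] I8 writes R2

cycle = 10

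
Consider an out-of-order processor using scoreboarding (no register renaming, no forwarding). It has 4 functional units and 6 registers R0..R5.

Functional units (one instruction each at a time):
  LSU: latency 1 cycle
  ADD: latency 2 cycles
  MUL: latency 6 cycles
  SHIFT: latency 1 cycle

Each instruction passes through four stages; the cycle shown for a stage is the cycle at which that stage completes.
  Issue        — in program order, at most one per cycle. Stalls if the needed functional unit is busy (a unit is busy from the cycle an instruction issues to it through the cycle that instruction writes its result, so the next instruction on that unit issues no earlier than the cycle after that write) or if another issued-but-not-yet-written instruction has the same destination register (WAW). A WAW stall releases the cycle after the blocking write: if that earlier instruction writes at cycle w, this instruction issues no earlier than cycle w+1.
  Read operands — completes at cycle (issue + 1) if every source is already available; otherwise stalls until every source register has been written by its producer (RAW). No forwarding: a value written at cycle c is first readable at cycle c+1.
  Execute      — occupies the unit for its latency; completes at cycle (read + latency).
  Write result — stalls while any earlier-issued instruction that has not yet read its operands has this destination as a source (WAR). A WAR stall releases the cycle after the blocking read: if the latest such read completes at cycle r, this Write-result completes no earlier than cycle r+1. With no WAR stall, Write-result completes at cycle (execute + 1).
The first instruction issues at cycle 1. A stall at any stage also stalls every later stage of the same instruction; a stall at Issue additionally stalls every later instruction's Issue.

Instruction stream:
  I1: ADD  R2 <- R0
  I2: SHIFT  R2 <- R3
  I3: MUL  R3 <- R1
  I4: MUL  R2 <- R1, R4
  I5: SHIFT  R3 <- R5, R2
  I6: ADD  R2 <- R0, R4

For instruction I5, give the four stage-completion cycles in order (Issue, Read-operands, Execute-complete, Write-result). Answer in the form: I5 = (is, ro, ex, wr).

I5 = (17, 25, 26, 27)

[1] I1→ADD
[2] I1 RO
[4] I1 EX
[5] I1 WR R2
[6] I2→SHIFT
[7] I2 RO; I3→MUL
[8] I2 EX; I3 RO
[9] I2 WR R2
[14] I3 EX
[15] I3 WR R3
[16] I4→MUL
[17] I4 RO; I5→SHIFT
[23] I4 EX
[24] I4 WR R2
[25] I5 RO; I6→ADD
[26] I5 EX; I6 RO
[27] I5 WR R3
[28] I6 EX
[29] I6 WR R2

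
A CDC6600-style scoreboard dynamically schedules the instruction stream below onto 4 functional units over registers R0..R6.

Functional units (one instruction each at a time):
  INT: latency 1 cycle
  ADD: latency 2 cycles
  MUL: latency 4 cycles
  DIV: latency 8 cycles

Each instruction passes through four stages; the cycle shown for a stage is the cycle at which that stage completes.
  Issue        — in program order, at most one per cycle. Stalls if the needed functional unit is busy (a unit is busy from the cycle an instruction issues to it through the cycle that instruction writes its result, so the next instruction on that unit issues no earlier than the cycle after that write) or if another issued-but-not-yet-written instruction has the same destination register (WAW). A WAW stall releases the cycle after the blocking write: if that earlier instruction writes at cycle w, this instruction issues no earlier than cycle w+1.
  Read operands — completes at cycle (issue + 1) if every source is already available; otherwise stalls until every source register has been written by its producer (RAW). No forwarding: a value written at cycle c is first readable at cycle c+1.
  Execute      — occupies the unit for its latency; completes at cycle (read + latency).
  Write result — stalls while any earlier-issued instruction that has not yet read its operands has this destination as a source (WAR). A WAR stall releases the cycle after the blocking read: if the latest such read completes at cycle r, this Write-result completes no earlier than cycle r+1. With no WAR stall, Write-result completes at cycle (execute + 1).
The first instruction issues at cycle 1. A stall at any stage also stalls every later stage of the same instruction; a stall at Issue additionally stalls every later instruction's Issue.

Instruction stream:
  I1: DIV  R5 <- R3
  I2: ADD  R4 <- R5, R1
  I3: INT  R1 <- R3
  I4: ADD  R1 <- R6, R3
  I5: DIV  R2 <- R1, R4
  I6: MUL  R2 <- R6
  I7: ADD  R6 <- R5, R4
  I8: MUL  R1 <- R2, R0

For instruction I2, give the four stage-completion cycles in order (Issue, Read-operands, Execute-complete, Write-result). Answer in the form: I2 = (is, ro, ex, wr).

I2 = (2, 12, 14, 15)

[I1] 1/2/10/11
[I2] 2/12/14/15  (RAW R5: wait I1 write@11)
[I3] 3/4/5/13  (WAR R1: wait I2 read@12)
[I4] 16/17/19/20  (struct: ADD busy until I2 writes@15)
[I5] 17/21/29/30  (RAW R1: wait I4 write@20)
[I6] 31/32/36/37  (WAW R2: wait I5 write@30)
[I7] 32/33/35/36
[I8] 38/39/43/44  (struct: MUL busy until I6 writes@37)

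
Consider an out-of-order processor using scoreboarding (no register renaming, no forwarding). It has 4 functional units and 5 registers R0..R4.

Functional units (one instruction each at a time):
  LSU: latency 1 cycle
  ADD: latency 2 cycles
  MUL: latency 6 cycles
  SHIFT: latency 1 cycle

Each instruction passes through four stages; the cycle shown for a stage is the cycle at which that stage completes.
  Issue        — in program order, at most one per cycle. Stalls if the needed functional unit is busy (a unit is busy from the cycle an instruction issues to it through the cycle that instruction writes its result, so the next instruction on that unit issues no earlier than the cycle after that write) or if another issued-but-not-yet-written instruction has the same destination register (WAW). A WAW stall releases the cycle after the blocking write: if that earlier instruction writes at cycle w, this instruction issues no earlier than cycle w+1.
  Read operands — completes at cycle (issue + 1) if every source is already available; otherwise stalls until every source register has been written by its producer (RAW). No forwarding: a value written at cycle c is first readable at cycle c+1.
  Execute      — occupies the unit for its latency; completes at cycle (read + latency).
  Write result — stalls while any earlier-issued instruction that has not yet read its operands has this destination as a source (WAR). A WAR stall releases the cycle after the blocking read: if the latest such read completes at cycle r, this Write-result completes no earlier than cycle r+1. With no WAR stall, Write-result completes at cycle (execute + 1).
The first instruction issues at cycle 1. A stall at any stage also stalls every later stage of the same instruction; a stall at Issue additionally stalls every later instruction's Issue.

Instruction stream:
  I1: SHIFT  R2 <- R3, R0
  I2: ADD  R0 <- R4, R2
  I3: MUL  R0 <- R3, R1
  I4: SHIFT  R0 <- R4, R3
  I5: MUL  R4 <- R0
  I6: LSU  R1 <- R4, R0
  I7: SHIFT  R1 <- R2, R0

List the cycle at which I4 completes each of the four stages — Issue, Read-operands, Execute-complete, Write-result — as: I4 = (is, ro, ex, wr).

I4 = (18, 19, 20, 21)

I1  is:1  ro:2  ex:3  wr:4
I2  is:2  ro:5  ex:7  wr:8  — RAW R2: wait I1 write@4
I3  is:9  ro:10  ex:16  wr:17  — WAW R0: wait I2 write@8
I4  is:18  ro:19  ex:20  wr:21  — WAW R0: wait I3 write@17
I5  is:19  ro:22  ex:28  wr:29  — RAW R0: wait I4 write@21
I6  is:20  ro:30  ex:31  wr:32  — RAW R4: wait I5 write@29
I7  is:33  ro:34  ex:35  wr:36  — WAW R1: wait I6 write@32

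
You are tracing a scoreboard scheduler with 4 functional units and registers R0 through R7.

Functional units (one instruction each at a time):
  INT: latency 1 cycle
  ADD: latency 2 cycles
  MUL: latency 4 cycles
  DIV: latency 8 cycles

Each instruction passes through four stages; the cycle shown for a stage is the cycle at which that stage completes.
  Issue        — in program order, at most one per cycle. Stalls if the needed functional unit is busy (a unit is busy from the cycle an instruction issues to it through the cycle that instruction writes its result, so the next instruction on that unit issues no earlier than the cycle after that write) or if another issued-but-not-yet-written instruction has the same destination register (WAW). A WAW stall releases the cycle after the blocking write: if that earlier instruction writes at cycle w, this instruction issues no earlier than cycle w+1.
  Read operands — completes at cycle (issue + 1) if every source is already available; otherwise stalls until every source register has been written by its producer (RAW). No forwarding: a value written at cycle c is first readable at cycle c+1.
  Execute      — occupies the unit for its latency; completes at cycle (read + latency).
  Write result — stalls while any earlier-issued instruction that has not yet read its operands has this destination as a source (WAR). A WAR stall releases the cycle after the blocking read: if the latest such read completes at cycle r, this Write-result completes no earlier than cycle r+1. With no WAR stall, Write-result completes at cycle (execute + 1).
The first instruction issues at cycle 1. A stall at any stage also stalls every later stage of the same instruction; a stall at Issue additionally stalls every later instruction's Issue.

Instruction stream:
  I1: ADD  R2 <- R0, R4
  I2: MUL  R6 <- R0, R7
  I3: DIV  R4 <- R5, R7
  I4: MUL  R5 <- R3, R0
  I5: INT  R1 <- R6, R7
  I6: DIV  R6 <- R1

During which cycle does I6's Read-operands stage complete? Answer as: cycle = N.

[1] issue I1 (ADD)
[2] I1 read-ops | issue I2 (MUL)
[3] I2 read-ops | issue I3 (DIV)
[4] I1 finished on ADD | I3 read-ops
[5] I1→R2
[7] I2 finished on MUL
[8] I2→R6
[9] issue I4 (MUL)
[10] I4 read-ops | issue I5 (INT)
[11] I5 read-ops
[12] I3 finished on DIV | I5 finished on INT
[13] I3→R4 | I5→R1
[14] I4 finished on MUL | issue I6 (DIV)
[15] I4→R5 | I6 read-ops
[23] I6 finished on DIV
[24] I6→R6

cycle = 15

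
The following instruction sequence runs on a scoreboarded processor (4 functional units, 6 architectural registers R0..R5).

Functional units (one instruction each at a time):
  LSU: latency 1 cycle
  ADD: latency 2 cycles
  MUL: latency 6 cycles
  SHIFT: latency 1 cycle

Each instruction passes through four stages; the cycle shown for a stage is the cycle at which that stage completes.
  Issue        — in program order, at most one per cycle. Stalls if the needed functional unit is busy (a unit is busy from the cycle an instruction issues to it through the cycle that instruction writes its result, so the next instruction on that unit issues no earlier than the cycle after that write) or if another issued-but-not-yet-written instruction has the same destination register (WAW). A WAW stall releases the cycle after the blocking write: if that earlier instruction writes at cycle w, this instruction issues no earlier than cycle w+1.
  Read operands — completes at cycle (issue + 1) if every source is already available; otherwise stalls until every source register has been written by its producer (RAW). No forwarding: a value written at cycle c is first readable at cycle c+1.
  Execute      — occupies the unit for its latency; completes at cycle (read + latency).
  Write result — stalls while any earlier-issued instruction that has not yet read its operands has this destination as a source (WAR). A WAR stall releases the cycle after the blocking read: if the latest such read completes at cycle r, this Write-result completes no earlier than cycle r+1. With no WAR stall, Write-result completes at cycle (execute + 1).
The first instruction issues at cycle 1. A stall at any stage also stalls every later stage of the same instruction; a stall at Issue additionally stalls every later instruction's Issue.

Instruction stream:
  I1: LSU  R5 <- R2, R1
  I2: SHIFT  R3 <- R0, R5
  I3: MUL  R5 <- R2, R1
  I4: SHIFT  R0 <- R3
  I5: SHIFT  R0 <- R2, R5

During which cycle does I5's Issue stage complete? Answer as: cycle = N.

t=1  issue I1 (LSU)
t=2  I1 read-ops · issue I2 (SHIFT)
t=3  I1 finished on LSU
t=4  I1→R5
t=5  I2 read-ops · issue I3 (MUL)
t=6  I2 finished on SHIFT · I3 read-ops
t=7  I2→R3
t=8  issue I4 (SHIFT)
t=9  I4 read-ops
t=10  I4 finished on SHIFT
t=11  I4→R0
t=12  I3 finished on MUL · issue I5 (SHIFT)
t=13  I3→R5
t=14  I5 read-ops
t=15  I5 finished on SHIFT
t=16  I5→R0

cycle = 12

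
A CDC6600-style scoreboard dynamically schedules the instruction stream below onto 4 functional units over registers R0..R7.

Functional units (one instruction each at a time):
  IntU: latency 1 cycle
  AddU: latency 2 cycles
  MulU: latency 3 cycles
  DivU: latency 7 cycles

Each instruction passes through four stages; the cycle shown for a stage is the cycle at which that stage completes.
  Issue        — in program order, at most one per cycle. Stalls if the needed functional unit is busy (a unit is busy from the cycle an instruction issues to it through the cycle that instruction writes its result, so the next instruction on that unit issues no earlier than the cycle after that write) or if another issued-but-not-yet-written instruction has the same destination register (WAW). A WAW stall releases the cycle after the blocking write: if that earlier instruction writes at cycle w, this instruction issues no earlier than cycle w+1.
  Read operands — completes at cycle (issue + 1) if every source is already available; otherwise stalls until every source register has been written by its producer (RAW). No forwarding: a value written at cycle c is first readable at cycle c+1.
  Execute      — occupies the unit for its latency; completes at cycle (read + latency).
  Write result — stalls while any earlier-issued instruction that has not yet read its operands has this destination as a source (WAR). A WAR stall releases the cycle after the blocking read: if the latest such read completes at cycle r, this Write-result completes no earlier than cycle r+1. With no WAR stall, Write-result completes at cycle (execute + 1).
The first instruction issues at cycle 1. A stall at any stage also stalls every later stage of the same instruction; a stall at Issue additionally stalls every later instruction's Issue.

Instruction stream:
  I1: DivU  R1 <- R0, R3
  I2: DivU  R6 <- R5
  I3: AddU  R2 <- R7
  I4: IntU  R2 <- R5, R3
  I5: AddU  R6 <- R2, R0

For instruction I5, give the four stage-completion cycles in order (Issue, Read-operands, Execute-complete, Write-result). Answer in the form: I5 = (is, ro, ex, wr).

cycle 1: I1→DivU
cycle 2: I1 RO
cycle 9: I1 EX
cycle 10: I1 WR R1
cycle 11: I2→DivU
cycle 12: I2 RO; I3→AddU
cycle 13: I3 RO
cycle 15: I3 EX
cycle 16: I3 WR R2
cycle 17: I4→IntU
cycle 18: I4 RO
cycle 19: I2 EX; I4 EX
cycle 20: I2 WR R6; I4 WR R2
cycle 21: I5→AddU
cycle 22: I5 RO
cycle 24: I5 EX
cycle 25: I5 WR R6

I5 = (21, 22, 24, 25)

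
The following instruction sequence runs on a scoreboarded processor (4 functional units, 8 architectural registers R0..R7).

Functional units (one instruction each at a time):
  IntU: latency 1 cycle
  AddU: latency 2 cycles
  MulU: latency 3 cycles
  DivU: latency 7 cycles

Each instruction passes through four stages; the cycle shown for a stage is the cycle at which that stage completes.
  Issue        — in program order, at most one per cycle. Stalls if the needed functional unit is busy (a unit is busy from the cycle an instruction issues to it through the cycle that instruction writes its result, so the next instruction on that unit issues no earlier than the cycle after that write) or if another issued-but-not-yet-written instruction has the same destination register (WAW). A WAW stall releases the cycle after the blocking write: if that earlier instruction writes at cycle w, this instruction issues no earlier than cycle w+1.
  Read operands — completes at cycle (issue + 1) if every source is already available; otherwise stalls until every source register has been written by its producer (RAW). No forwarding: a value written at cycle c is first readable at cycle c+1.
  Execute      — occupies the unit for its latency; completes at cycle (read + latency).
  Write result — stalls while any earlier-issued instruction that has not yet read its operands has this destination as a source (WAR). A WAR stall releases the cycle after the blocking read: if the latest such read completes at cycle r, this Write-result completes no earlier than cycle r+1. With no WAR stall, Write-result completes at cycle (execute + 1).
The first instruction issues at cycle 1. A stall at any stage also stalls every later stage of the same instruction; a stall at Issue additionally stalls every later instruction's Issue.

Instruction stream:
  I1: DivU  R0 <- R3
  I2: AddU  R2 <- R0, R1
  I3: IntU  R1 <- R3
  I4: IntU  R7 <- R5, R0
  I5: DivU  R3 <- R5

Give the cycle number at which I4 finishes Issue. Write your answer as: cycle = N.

cycle = 13

c1: I1 issues→DivU
c2: I1 reads, I2 issues→AddU
c3: I3 issues→IntU
c4: I3 reads
c5: I3 exec-done
c9: I1 exec-done
c10: I1 writes R0
c11: I2 reads
c12: I3 writes R1
c13: I2 exec-done, I4 issues→IntU
c14: I2 writes R2, I4 reads, I5 issues→DivU
c15: I4 exec-done, I5 reads
c16: I4 writes R7
c22: I5 exec-done
c23: I5 writes R3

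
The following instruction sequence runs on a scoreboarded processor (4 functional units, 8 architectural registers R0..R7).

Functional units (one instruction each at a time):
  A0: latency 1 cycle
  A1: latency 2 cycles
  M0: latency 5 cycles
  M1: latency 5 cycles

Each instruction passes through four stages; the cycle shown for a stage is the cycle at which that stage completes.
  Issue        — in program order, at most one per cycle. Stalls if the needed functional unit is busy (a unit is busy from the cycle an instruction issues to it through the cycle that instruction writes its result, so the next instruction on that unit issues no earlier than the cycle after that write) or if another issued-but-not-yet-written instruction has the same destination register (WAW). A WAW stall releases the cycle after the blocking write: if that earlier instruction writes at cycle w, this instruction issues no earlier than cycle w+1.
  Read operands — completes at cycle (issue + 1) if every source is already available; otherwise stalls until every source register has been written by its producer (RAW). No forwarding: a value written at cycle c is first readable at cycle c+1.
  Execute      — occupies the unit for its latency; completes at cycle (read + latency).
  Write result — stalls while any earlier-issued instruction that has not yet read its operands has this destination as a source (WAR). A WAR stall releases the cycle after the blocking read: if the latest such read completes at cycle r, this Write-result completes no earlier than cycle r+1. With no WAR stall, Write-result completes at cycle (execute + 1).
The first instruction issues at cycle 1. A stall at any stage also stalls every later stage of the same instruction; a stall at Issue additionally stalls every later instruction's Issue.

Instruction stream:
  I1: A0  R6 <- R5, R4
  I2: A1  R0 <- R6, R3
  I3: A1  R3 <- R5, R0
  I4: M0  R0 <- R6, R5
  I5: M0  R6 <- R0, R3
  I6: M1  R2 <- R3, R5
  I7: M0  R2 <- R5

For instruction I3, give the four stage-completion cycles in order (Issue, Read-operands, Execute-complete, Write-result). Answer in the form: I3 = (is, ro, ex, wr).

I3 = (9, 10, 12, 13)

[I1] 1/2/3/4
[I2] 2/5/7/8  (RAW R6: wait I1 write@4)
[I3] 9/10/12/13  (struct: A1 busy until I2 writes@8)
[I4] 10/11/16/17
[I5] 18/19/24/25  (struct: M0 busy until I4 writes@17)
[I6] 19/20/25/26
[I7] 27/28/33/34  (WAW R2: wait I6 write@26)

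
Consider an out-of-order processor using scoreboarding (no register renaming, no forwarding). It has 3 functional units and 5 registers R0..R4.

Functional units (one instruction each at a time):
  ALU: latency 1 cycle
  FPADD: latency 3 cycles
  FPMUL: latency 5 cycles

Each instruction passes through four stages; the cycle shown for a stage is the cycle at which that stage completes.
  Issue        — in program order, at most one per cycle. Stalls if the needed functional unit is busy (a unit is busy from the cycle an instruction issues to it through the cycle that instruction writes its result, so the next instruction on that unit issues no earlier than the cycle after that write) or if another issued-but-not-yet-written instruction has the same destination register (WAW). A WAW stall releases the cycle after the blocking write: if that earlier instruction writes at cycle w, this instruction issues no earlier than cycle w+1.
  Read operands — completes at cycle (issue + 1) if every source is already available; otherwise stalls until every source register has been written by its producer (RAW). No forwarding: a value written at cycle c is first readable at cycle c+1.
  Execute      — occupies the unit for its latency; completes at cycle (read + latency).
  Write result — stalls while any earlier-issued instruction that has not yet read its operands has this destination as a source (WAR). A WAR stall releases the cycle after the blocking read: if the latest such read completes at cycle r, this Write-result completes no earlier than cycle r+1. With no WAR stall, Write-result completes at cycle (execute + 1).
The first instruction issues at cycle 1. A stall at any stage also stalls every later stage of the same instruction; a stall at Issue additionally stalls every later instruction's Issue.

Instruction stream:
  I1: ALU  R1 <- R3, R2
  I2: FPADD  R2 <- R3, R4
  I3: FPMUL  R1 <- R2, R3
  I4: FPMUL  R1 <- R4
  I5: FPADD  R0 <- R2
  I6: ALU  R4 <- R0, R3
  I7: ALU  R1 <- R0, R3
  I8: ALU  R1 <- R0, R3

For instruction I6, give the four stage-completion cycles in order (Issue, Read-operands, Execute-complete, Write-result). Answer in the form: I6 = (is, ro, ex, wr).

1) issue 1, read 2, done 3, write 4
2) issue 2, read 3, done 6, write 7
3) issue 5, read 8, done 13, write 14  <WAW R1: wait I1 write@4 / RAW R2: wait I2 write@7>
4) issue 15, read 16, done 21, write 22  <struct: FPMUL busy until I3 writes@14>
5) issue 16, read 17, done 20, write 21
6) issue 17, read 22, done 23, write 24  <RAW R0: wait I5 write@21>
7) issue 25, read 26, done 27, write 28  <struct: ALU busy until I6 writes@24>
8) issue 29, read 30, done 31, write 32  <struct: ALU busy until I7 writes@28>

I6 = (17, 22, 23, 24)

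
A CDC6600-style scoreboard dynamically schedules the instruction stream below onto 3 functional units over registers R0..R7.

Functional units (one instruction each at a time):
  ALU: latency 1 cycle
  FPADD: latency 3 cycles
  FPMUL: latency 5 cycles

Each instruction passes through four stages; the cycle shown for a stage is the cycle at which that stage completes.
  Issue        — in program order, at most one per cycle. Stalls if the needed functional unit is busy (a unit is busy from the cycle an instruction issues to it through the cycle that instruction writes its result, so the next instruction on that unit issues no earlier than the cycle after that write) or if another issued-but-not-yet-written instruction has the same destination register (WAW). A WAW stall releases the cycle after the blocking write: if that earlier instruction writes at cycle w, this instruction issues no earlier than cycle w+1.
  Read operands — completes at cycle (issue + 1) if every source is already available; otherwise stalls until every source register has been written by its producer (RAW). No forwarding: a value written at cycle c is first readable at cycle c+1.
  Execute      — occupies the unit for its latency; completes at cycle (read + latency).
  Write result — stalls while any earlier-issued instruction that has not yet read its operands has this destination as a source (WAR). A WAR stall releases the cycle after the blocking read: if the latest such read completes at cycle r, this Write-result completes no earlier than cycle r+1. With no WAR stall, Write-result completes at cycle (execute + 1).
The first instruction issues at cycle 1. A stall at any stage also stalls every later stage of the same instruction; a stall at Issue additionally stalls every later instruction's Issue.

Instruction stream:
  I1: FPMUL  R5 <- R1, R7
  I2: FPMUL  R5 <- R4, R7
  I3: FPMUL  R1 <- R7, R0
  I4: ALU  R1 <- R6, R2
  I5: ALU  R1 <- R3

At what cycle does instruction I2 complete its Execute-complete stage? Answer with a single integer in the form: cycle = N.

cycle = 15

I1 -> (1, 2, 7, 8)
I2 -> (9, 10, 15, 16)  // struct: FPMUL busy until I1 writes@8
I3 -> (17, 18, 23, 24)  // struct: FPMUL busy until I2 writes@16
I4 -> (25, 26, 27, 28)  // WAW R1: wait I3 write@24
I5 -> (29, 30, 31, 32)  // struct: ALU busy until I4 writes@28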